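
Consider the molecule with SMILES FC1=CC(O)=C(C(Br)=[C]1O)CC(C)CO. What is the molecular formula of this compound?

Walk through each heavy atom and fill implicit hydrogens from standard valence (C 4, N 3, O 2, S 2, halogen 1):
  atom 1: F (halogen, monovalent) → 0 H
  atom 2: C, bond orders sum to 4 (valence 4) → 0 H
  atom 3: C, bond orders sum to 3 (valence 4) → 1 H
  atom 4: C, bond orders sum to 4 (valence 4) → 0 H
  atom 5: O, bond orders sum to 1 (valence 2) → 1 H
  atom 6: C, bond orders sum to 4 (valence 4) → 0 H
  atom 7: C, bond orders sum to 4 (valence 4) → 0 H
  atom 8: Br (halogen, monovalent) → 0 H
  atom 9: C with explicit H count 0
  atom 10: O, bond orders sum to 1 (valence 2) → 1 H
  atom 11: C, bond orders sum to 2 (valence 4) → 2 H
  atom 12: C, bond orders sum to 3 (valence 4) → 1 H
  atom 13: C, bond orders sum to 1 (valence 4) → 3 H
  atom 14: C, bond orders sum to 2 (valence 4) → 2 H
  atom 15: O, bond orders sum to 1 (valence 2) → 1 H
Totals → C:10, H:12, Br:1, F:1, O:3.
In Hill order: C10H12BrFO3.

C10H12BrFO3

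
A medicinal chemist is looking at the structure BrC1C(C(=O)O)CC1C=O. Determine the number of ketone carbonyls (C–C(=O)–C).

Scan the SMILES for the ketone motif — none present.
Groups that are present: 1 aldehyde, 1 carboxylic acid.

0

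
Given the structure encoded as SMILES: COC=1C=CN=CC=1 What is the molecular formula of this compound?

Walk through each heavy atom and fill implicit hydrogens from standard valence (C 4, N 3, O 2, S 2, halogen 1):
  atom 1: C, bond orders sum to 1 (valence 4) → 3 H
  atom 2: O, bond orders sum to 2 (valence 2) → 0 H
  atom 3: C, bond orders sum to 4 (valence 4) → 0 H
  atom 4: C, bond orders sum to 3 (valence 4) → 1 H
  atom 5: C, bond orders sum to 3 (valence 4) → 1 H
  atom 6: N, bond orders sum to 3 (valence 3) → 0 H
  atom 7: C, bond orders sum to 3 (valence 4) → 1 H
  atom 8: C, bond orders sum to 3 (valence 4) → 1 H
Totals → C:6, H:7, N:1, O:1.
In Hill order: C6H7NO.

C6H7NO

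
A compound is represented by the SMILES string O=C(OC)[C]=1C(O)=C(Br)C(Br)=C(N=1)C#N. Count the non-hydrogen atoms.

15

Every atom symbol written in the SMILES (organic subset) is one heavy atom; implicit H are not written.
Heavy atoms by element → Br:2, C:8, N:2, O:3.
Total: 15.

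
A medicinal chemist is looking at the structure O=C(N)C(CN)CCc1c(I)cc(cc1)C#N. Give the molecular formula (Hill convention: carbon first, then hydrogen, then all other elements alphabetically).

C12H14IN3O

Walk through each heavy atom and fill implicit hydrogens from standard valence (C 4, N 3, O 2, S 2, halogen 1); for lowercase aromatic atoms, an aromatic c carries 1 H when it has two neighbours and 0 H with three, and aromatic n carries 0 H:
  atom 1: O, bond orders sum to 2 (valence 2) → 0 H
  atom 2: C, bond orders sum to 4 (valence 4) → 0 H
  atom 3: N, bond orders sum to 1 (valence 3) → 2 H
  atom 4: C, bond orders sum to 3 (valence 4) → 1 H
  atom 5: C, bond orders sum to 2 (valence 4) → 2 H
  atom 6: N, bond orders sum to 1 (valence 3) → 2 H
  atom 7: C, bond orders sum to 2 (valence 4) → 2 H
  atom 8: C, bond orders sum to 2 (valence 4) → 2 H
  atom 9: aromatic c, 3 neighbours → 0 H
  atom 10: aromatic c, 3 neighbours → 0 H
  atom 11: I (halogen, monovalent) → 0 H
  atom 12: aromatic c, 2 neighbours → 1 H
  atom 13: aromatic c, 3 neighbours → 0 H
  atom 14: aromatic c, 2 neighbours → 1 H
  atom 15: aromatic c, 2 neighbours → 1 H
  atom 16: C, bond orders sum to 4 (valence 4) → 0 H
  atom 17: N, bond orders sum to 3 (valence 3) → 0 H
Totals → C:12, H:14, I:1, N:3, O:1.
In Hill order: C12H14IN3O.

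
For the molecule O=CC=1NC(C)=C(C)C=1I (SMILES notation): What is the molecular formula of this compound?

C7H8INO

Walk through each heavy atom and fill implicit hydrogens from standard valence (C 4, N 3, O 2, S 2, halogen 1):
  atom 1: O, bond orders sum to 2 (valence 2) → 0 H
  atom 2: C, bond orders sum to 3 (valence 4) → 1 H
  atom 3: C, bond orders sum to 4 (valence 4) → 0 H
  atom 4: N, bond orders sum to 2 (valence 3) → 1 H
  atom 5: C, bond orders sum to 4 (valence 4) → 0 H
  atom 6: C, bond orders sum to 1 (valence 4) → 3 H
  atom 7: C, bond orders sum to 4 (valence 4) → 0 H
  atom 8: C, bond orders sum to 1 (valence 4) → 3 H
  atom 9: C, bond orders sum to 4 (valence 4) → 0 H
  atom 10: I (halogen, monovalent) → 0 H
Totals → C:7, H:8, I:1, N:1, O:1.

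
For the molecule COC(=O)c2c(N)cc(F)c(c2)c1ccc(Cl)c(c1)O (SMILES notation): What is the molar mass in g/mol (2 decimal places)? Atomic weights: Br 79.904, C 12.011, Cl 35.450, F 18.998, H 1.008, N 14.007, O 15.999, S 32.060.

295.69 g/mol

First, the molecular formula is C14H11ClFNO3 (counting implicit H from valence).
  C: 14 × 12.011 = 168.154
  Cl: 1 × 35.450 = 35.450
  F: 1 × 18.998 = 18.998
  H: 11 × 1.008 = 11.088
  N: 1 × 14.007 = 14.007
  O: 3 × 15.999 = 47.997
Sum: 14×12.011 + 1×35.450 + 1×18.998 + 11×1.008 + 1×14.007 + 3×15.999 = 295.694 → 295.69 g/mol.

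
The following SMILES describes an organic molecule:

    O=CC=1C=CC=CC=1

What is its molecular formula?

C7H6O

Walk through each heavy atom and fill implicit hydrogens from standard valence (C 4, N 3, O 2, S 2, halogen 1):
  atom 1: O, bond orders sum to 2 (valence 2) → 0 H
  atom 2: C, bond orders sum to 3 (valence 4) → 1 H
  atom 3: C, bond orders sum to 4 (valence 4) → 0 H
  atom 4: C, bond orders sum to 3 (valence 4) → 1 H
  atom 5: C, bond orders sum to 3 (valence 4) → 1 H
  atom 6: C, bond orders sum to 3 (valence 4) → 1 H
  atom 7: C, bond orders sum to 3 (valence 4) → 1 H
  atom 8: C, bond orders sum to 3 (valence 4) → 1 H
Totals → C:7, H:6, O:1.
In Hill order: C7H6O.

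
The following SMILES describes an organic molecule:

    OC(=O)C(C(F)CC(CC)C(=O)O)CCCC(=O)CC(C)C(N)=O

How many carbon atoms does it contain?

16

Count every carbon token in the SMILES (each C, including those in ring-closure positions and inside branches).
Carbon count: 16.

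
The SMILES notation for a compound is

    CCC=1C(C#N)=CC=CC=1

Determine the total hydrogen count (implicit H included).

Walk through each heavy atom and fill implicit hydrogens from standard valence (C 4, N 3, O 2, S 2, halogen 1):
  atom 1: C, bond orders sum to 1 (valence 4) → 3 H
  atom 2: C, bond orders sum to 2 (valence 4) → 2 H
  atom 3: C, bond orders sum to 4 (valence 4) → 0 H
  atom 4: C, bond orders sum to 4 (valence 4) → 0 H
  atom 5: C, bond orders sum to 4 (valence 4) → 0 H
  atom 6: N, bond orders sum to 3 (valence 3) → 0 H
  atom 7: C, bond orders sum to 3 (valence 4) → 1 H
  atom 8: C, bond orders sum to 3 (valence 4) → 1 H
  atom 9: C, bond orders sum to 3 (valence 4) → 1 H
  atom 10: C, bond orders sum to 3 (valence 4) → 1 H
Total hydrogens: 9.

9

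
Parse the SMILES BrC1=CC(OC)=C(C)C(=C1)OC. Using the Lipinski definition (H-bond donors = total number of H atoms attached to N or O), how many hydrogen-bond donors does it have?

0

Donors: find every N or O and count the H atoms it carries.
  atom 5 (O): bond orders sum to 2 → 0 H
  atom 11 (O): bond orders sum to 2 → 0 H
Lipinski HBD = 0.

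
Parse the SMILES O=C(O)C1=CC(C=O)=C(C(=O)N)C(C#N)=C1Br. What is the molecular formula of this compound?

C10H5BrN2O4

Walk through each heavy atom and fill implicit hydrogens from standard valence (C 4, N 3, O 2, S 2, halogen 1):
  atom 1: O, bond orders sum to 2 (valence 2) → 0 H
  atom 2: C, bond orders sum to 4 (valence 4) → 0 H
  atom 3: O, bond orders sum to 1 (valence 2) → 1 H
  atom 4: C, bond orders sum to 4 (valence 4) → 0 H
  atom 5: C, bond orders sum to 3 (valence 4) → 1 H
  atom 6: C, bond orders sum to 4 (valence 4) → 0 H
  atom 7: C, bond orders sum to 3 (valence 4) → 1 H
  atom 8: O, bond orders sum to 2 (valence 2) → 0 H
  atom 9: C, bond orders sum to 4 (valence 4) → 0 H
  atom 10: C, bond orders sum to 4 (valence 4) → 0 H
  atom 11: O, bond orders sum to 2 (valence 2) → 0 H
  atom 12: N, bond orders sum to 1 (valence 3) → 2 H
  atom 13: C, bond orders sum to 4 (valence 4) → 0 H
  atom 14: C, bond orders sum to 4 (valence 4) → 0 H
  atom 15: N, bond orders sum to 3 (valence 3) → 0 H
  atom 16: C, bond orders sum to 4 (valence 4) → 0 H
  atom 17: Br (halogen, monovalent) → 0 H
Totals → C:10, H:5, Br:1, N:2, O:4.
In Hill order: C10H5BrN2O4.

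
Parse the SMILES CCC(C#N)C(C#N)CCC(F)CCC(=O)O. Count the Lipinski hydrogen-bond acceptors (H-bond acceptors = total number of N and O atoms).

N atoms: 2; O atoms: 2.
Lipinski HBA = 2 + 2 = 4.

4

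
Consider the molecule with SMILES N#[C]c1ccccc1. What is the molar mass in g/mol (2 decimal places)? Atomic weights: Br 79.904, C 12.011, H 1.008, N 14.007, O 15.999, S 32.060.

103.12 g/mol

First, the molecular formula is C7H5N (counting implicit H from valence).
  C: 7 × 12.011 = 84.077
  H: 5 × 1.008 = 5.040
  N: 1 × 14.007 = 14.007
Sum: 7×12.011 + 5×1.008 + 1×14.007 = 103.124 → 103.12 g/mol.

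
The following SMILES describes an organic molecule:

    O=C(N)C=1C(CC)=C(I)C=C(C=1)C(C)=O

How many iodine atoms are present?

1

Scan the SMILES for I atoms (remember two-letter symbols like Cl and Br are single atoms).
Iodine count: 1.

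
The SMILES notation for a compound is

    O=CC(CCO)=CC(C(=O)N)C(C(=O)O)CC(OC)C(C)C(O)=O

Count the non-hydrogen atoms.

24

Every atom symbol written in the SMILES (organic subset) is one heavy atom; implicit H are not written.
Heavy atoms by element → C:15, N:1, O:8.
Total: 24.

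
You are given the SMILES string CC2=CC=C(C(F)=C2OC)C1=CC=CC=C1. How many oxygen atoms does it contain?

Scan the SMILES for O atoms (remember two-letter symbols like Cl and Br are single atoms).
Oxygen count: 1.

1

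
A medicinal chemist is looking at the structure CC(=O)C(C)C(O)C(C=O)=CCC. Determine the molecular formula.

C10H16O3

Walk through each heavy atom and fill implicit hydrogens from standard valence (C 4, N 3, O 2, S 2, halogen 1):
  atom 1: C, bond orders sum to 1 (valence 4) → 3 H
  atom 2: C, bond orders sum to 4 (valence 4) → 0 H
  atom 3: O, bond orders sum to 2 (valence 2) → 0 H
  atom 4: C, bond orders sum to 3 (valence 4) → 1 H
  atom 5: C, bond orders sum to 1 (valence 4) → 3 H
  atom 6: C, bond orders sum to 3 (valence 4) → 1 H
  atom 7: O, bond orders sum to 1 (valence 2) → 1 H
  atom 8: C, bond orders sum to 4 (valence 4) → 0 H
  atom 9: C, bond orders sum to 3 (valence 4) → 1 H
  atom 10: O, bond orders sum to 2 (valence 2) → 0 H
  atom 11: C, bond orders sum to 3 (valence 4) → 1 H
  atom 12: C, bond orders sum to 2 (valence 4) → 2 H
  atom 13: C, bond orders sum to 1 (valence 4) → 3 H
Totals → C:10, H:16, O:3.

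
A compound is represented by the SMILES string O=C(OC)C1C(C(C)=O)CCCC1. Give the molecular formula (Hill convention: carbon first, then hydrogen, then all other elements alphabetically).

C10H16O3

Walk through each heavy atom and fill implicit hydrogens from standard valence (C 4, N 3, O 2, S 2, halogen 1):
  atom 1: O, bond orders sum to 2 (valence 2) → 0 H
  atom 2: C, bond orders sum to 4 (valence 4) → 0 H
  atom 3: O, bond orders sum to 2 (valence 2) → 0 H
  atom 4: C, bond orders sum to 1 (valence 4) → 3 H
  atom 5: C, bond orders sum to 3 (valence 4) → 1 H
  atom 6: C, bond orders sum to 3 (valence 4) → 1 H
  atom 7: C, bond orders sum to 4 (valence 4) → 0 H
  atom 8: C, bond orders sum to 1 (valence 4) → 3 H
  atom 9: O, bond orders sum to 2 (valence 2) → 0 H
  atom 10: C, bond orders sum to 2 (valence 4) → 2 H
  atom 11: C, bond orders sum to 2 (valence 4) → 2 H
  atom 12: C, bond orders sum to 2 (valence 4) → 2 H
  atom 13: C, bond orders sum to 2 (valence 4) → 2 H
Totals → C:10, H:16, O:3.
In Hill order: C10H16O3.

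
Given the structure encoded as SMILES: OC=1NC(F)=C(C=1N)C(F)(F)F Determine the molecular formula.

Walk through each heavy atom and fill implicit hydrogens from standard valence (C 4, N 3, O 2, S 2, halogen 1):
  atom 1: O, bond orders sum to 1 (valence 2) → 1 H
  atom 2: C, bond orders sum to 4 (valence 4) → 0 H
  atom 3: N, bond orders sum to 2 (valence 3) → 1 H
  atom 4: C, bond orders sum to 4 (valence 4) → 0 H
  atom 5: F (halogen, monovalent) → 0 H
  atom 6: C, bond orders sum to 4 (valence 4) → 0 H
  atom 7: C, bond orders sum to 4 (valence 4) → 0 H
  atom 8: N, bond orders sum to 1 (valence 3) → 2 H
  atom 9: C, bond orders sum to 4 (valence 4) → 0 H
  atom 10: F (halogen, monovalent) → 0 H
  atom 11: F (halogen, monovalent) → 0 H
  atom 12: F (halogen, monovalent) → 0 H
Totals → C:5, H:4, F:4, N:2, O:1.
In Hill order: C5H4F4N2O.

C5H4F4N2O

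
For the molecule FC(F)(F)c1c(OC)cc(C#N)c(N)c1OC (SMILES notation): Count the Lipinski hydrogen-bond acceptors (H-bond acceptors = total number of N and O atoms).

N atoms: 2; O atoms: 2.
Lipinski HBA = 2 + 2 = 4.

4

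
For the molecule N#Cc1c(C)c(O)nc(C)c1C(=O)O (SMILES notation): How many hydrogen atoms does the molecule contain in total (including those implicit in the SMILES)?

8

Walk through each heavy atom and fill implicit hydrogens from standard valence (C 4, N 3, O 2, S 2, halogen 1); for lowercase aromatic atoms, an aromatic c carries 1 H when it has two neighbours and 0 H with three, and aromatic n carries 0 H:
  atom 1: N, bond orders sum to 3 (valence 3) → 0 H
  atom 2: C, bond orders sum to 4 (valence 4) → 0 H
  atom 3: aromatic c, 3 neighbours → 0 H
  atom 4: aromatic c, 3 neighbours → 0 H
  atom 5: C, bond orders sum to 1 (valence 4) → 3 H
  atom 6: aromatic c, 3 neighbours → 0 H
  atom 7: O, bond orders sum to 1 (valence 2) → 1 H
  atom 8: aromatic n, 2 neighbours → 0 H
  atom 9: aromatic c, 3 neighbours → 0 H
  atom 10: C, bond orders sum to 1 (valence 4) → 3 H
  atom 11: aromatic c, 3 neighbours → 0 H
  atom 12: C, bond orders sum to 4 (valence 4) → 0 H
  atom 13: O, bond orders sum to 2 (valence 2) → 0 H
  atom 14: O, bond orders sum to 1 (valence 2) → 1 H
Total hydrogens: 8.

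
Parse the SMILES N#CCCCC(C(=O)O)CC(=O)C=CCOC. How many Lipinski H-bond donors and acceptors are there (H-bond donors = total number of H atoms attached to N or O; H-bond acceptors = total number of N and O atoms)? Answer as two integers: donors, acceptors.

Donors: find every N or O and count the H atoms it carries.
  atom 1 (N): bond orders sum to 3 → 0 H
  atom 8 (O): bond orders sum to 2 → 0 H
  atom 9 (O): bond orders sum to 1 → 1 H
  atom 12 (O): bond orders sum to 2 → 0 H
  atom 16 (O): bond orders sum to 2 → 0 H
Lipinski HBD = 1.
Acceptors: N atoms = 1, O atoms = 4 → HBA = 5.

1, 5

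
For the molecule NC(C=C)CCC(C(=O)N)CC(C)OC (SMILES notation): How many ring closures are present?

0

In SMILES, each pair of matching ring-closure digits denotes one ring-closing bond; the number of such bonds equals the number of independent rings.
Ring-closure bonds here: 0.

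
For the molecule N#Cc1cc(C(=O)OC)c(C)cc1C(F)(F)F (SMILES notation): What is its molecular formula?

C11H8F3NO2

Walk through each heavy atom and fill implicit hydrogens from standard valence (C 4, N 3, O 2, S 2, halogen 1); for lowercase aromatic atoms, an aromatic c carries 1 H when it has two neighbours and 0 H with three, and aromatic n carries 0 H:
  atom 1: N, bond orders sum to 3 (valence 3) → 0 H
  atom 2: C, bond orders sum to 4 (valence 4) → 0 H
  atom 3: aromatic c, 3 neighbours → 0 H
  atom 4: aromatic c, 2 neighbours → 1 H
  atom 5: aromatic c, 3 neighbours → 0 H
  atom 6: C, bond orders sum to 4 (valence 4) → 0 H
  atom 7: O, bond orders sum to 2 (valence 2) → 0 H
  atom 8: O, bond orders sum to 2 (valence 2) → 0 H
  atom 9: C, bond orders sum to 1 (valence 4) → 3 H
  atom 10: aromatic c, 3 neighbours → 0 H
  atom 11: C, bond orders sum to 1 (valence 4) → 3 H
  atom 12: aromatic c, 2 neighbours → 1 H
  atom 13: aromatic c, 3 neighbours → 0 H
  atom 14: C, bond orders sum to 4 (valence 4) → 0 H
  atom 15: F (halogen, monovalent) → 0 H
  atom 16: F (halogen, monovalent) → 0 H
  atom 17: F (halogen, monovalent) → 0 H
Totals → C:11, H:8, F:3, N:1, O:2.
In Hill order: C11H8F3NO2.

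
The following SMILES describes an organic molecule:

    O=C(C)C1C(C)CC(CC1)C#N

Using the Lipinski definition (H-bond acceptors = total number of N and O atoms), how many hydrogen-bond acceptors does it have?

N atoms: 1; O atoms: 1.
Lipinski HBA = 1 + 1 = 2.

2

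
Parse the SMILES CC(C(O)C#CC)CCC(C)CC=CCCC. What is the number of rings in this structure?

0

In SMILES, each pair of matching ring-closure digits denotes one ring-closing bond; the number of such bonds equals the number of independent rings.
Ring-closure bonds here: 0.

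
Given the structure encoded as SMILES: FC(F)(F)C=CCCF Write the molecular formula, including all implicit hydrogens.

Walk through each heavy atom and fill implicit hydrogens from standard valence (C 4, N 3, O 2, S 2, halogen 1):
  atom 1: F (halogen, monovalent) → 0 H
  atom 2: C, bond orders sum to 4 (valence 4) → 0 H
  atom 3: F (halogen, monovalent) → 0 H
  atom 4: F (halogen, monovalent) → 0 H
  atom 5: C, bond orders sum to 3 (valence 4) → 1 H
  atom 6: C, bond orders sum to 3 (valence 4) → 1 H
  atom 7: C, bond orders sum to 2 (valence 4) → 2 H
  atom 8: C, bond orders sum to 2 (valence 4) → 2 H
  atom 9: F (halogen, monovalent) → 0 H
Totals → C:5, H:6, F:4.
In Hill order: C5H6F4.

C5H6F4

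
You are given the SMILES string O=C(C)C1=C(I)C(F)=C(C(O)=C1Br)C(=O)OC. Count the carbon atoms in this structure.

10

Count every carbon token in the SMILES (each C, including those in ring-closure positions and inside branches).
Carbon count: 10.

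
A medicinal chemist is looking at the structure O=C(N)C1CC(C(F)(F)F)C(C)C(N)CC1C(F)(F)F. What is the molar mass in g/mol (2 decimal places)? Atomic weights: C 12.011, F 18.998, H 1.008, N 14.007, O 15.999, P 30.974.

306.25 g/mol

First, the molecular formula is C11H16F6N2O (counting implicit H from valence).
  C: 11 × 12.011 = 132.121
  F: 6 × 18.998 = 113.988
  H: 16 × 1.008 = 16.128
  N: 2 × 14.007 = 28.014
  O: 1 × 15.999 = 15.999
Sum: 11×12.011 + 6×18.998 + 16×1.008 + 2×14.007 + 1×15.999 = 306.250 → 306.25 g/mol.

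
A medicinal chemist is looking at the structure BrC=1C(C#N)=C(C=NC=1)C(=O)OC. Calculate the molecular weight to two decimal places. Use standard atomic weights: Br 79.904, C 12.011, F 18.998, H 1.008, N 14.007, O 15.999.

First, the molecular formula is C8H5BrN2O2 (counting implicit H from valence).
  Br: 1 × 79.904 = 79.904
  C: 8 × 12.011 = 96.088
  H: 5 × 1.008 = 5.040
  N: 2 × 14.007 = 28.014
  O: 2 × 15.999 = 31.998
Sum: 1×79.904 + 8×12.011 + 5×1.008 + 2×14.007 + 2×15.999 = 241.044 → 241.04 g/mol.

241.04 g/mol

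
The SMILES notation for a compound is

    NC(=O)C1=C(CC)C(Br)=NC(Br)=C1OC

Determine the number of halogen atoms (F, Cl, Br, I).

Halogen atoms appear at heavy-atom positions 9, 12 (2×Br).
Other groups present: 1 amide, 1 ether.
Halogen count: 2.

2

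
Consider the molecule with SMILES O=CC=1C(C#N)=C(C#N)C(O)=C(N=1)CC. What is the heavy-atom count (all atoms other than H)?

Every atom symbol written in the SMILES (organic subset) is one heavy atom; implicit H are not written.
Heavy atoms by element → C:10, N:3, O:2.
Total: 15.

15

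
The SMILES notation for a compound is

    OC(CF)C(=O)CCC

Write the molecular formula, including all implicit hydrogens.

Walk through each heavy atom and fill implicit hydrogens from standard valence (C 4, N 3, O 2, S 2, halogen 1):
  atom 1: O, bond orders sum to 1 (valence 2) → 1 H
  atom 2: C, bond orders sum to 3 (valence 4) → 1 H
  atom 3: C, bond orders sum to 2 (valence 4) → 2 H
  atom 4: F (halogen, monovalent) → 0 H
  atom 5: C, bond orders sum to 4 (valence 4) → 0 H
  atom 6: O, bond orders sum to 2 (valence 2) → 0 H
  atom 7: C, bond orders sum to 2 (valence 4) → 2 H
  atom 8: C, bond orders sum to 2 (valence 4) → 2 H
  atom 9: C, bond orders sum to 1 (valence 4) → 3 H
Totals → C:6, H:11, F:1, O:2.
In Hill order: C6H11FO2.

C6H11FO2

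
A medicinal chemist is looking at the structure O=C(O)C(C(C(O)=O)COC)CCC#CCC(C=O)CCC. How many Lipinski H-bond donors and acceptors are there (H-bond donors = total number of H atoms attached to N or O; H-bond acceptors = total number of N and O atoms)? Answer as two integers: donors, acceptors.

2, 6

Donors: find every N or O and count the H atoms it carries.
  atom 1 (O): bond orders sum to 2 → 0 H
  atom 3 (O): bond orders sum to 1 → 1 H
  atom 7 (O): bond orders sum to 1 → 1 H
  atom 8 (O): bond orders sum to 2 → 0 H
  atom 10 (O): bond orders sum to 2 → 0 H
  atom 19 (O): bond orders sum to 2 → 0 H
Lipinski HBD = 2.
Acceptors: N atoms = 0, O atoms = 6 → HBA = 6.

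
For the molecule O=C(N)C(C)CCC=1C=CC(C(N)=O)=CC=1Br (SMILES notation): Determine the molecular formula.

C12H15BrN2O2

Walk through each heavy atom and fill implicit hydrogens from standard valence (C 4, N 3, O 2, S 2, halogen 1):
  atom 1: O, bond orders sum to 2 (valence 2) → 0 H
  atom 2: C, bond orders sum to 4 (valence 4) → 0 H
  atom 3: N, bond orders sum to 1 (valence 3) → 2 H
  atom 4: C, bond orders sum to 3 (valence 4) → 1 H
  atom 5: C, bond orders sum to 1 (valence 4) → 3 H
  atom 6: C, bond orders sum to 2 (valence 4) → 2 H
  atom 7: C, bond orders sum to 2 (valence 4) → 2 H
  atom 8: C, bond orders sum to 4 (valence 4) → 0 H
  atom 9: C, bond orders sum to 3 (valence 4) → 1 H
  atom 10: C, bond orders sum to 3 (valence 4) → 1 H
  atom 11: C, bond orders sum to 4 (valence 4) → 0 H
  atom 12: C, bond orders sum to 4 (valence 4) → 0 H
  atom 13: N, bond orders sum to 1 (valence 3) → 2 H
  atom 14: O, bond orders sum to 2 (valence 2) → 0 H
  atom 15: C, bond orders sum to 3 (valence 4) → 1 H
  atom 16: C, bond orders sum to 4 (valence 4) → 0 H
  atom 17: Br (halogen, monovalent) → 0 H
Totals → C:12, H:15, Br:1, N:2, O:2.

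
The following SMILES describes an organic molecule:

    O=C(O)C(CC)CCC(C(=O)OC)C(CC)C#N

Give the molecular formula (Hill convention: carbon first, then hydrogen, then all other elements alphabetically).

C13H21NO4

Walk through each heavy atom and fill implicit hydrogens from standard valence (C 4, N 3, O 2, S 2, halogen 1):
  atom 1: O, bond orders sum to 2 (valence 2) → 0 H
  atom 2: C, bond orders sum to 4 (valence 4) → 0 H
  atom 3: O, bond orders sum to 1 (valence 2) → 1 H
  atom 4: C, bond orders sum to 3 (valence 4) → 1 H
  atom 5: C, bond orders sum to 2 (valence 4) → 2 H
  atom 6: C, bond orders sum to 1 (valence 4) → 3 H
  atom 7: C, bond orders sum to 2 (valence 4) → 2 H
  atom 8: C, bond orders sum to 2 (valence 4) → 2 H
  atom 9: C, bond orders sum to 3 (valence 4) → 1 H
  atom 10: C, bond orders sum to 4 (valence 4) → 0 H
  atom 11: O, bond orders sum to 2 (valence 2) → 0 H
  atom 12: O, bond orders sum to 2 (valence 2) → 0 H
  atom 13: C, bond orders sum to 1 (valence 4) → 3 H
  atom 14: C, bond orders sum to 3 (valence 4) → 1 H
  atom 15: C, bond orders sum to 2 (valence 4) → 2 H
  atom 16: C, bond orders sum to 1 (valence 4) → 3 H
  atom 17: C, bond orders sum to 4 (valence 4) → 0 H
  atom 18: N, bond orders sum to 3 (valence 3) → 0 H
Totals → C:13, H:21, N:1, O:4.
In Hill order: C13H21NO4.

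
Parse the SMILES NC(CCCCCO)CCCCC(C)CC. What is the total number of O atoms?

Scan the SMILES for O atoms (remember two-letter symbols like Cl and Br are single atoms).
Oxygen count: 1.

1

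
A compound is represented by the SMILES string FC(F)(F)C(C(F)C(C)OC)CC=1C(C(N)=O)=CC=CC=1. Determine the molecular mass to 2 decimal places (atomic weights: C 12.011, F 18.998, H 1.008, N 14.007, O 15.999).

307.29 g/mol

First, the molecular formula is C14H17F4NO2 (counting implicit H from valence).
  C: 14 × 12.011 = 168.154
  F: 4 × 18.998 = 75.992
  H: 17 × 1.008 = 17.136
  N: 1 × 14.007 = 14.007
  O: 2 × 15.999 = 31.998
Sum: 14×12.011 + 4×18.998 + 17×1.008 + 1×14.007 + 2×15.999 = 307.287 → 307.29 g/mol.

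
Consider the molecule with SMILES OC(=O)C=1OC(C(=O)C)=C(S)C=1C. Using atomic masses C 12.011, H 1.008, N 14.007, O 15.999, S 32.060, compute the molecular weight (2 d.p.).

200.21 g/mol

First, the molecular formula is C8H8O4S (counting implicit H from valence).
  C: 8 × 12.011 = 96.088
  H: 8 × 1.008 = 8.064
  O: 4 × 15.999 = 63.996
  S: 1 × 32.060 = 32.060
Sum: 8×12.011 + 8×1.008 + 4×15.999 + 1×32.060 = 200.208 → 200.21 g/mol.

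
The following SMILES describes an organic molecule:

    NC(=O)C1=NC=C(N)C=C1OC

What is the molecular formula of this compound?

C7H9N3O2

Walk through each heavy atom and fill implicit hydrogens from standard valence (C 4, N 3, O 2, S 2, halogen 1):
  atom 1: N, bond orders sum to 1 (valence 3) → 2 H
  atom 2: C, bond orders sum to 4 (valence 4) → 0 H
  atom 3: O, bond orders sum to 2 (valence 2) → 0 H
  atom 4: C, bond orders sum to 4 (valence 4) → 0 H
  atom 5: N, bond orders sum to 3 (valence 3) → 0 H
  atom 6: C, bond orders sum to 3 (valence 4) → 1 H
  atom 7: C, bond orders sum to 4 (valence 4) → 0 H
  atom 8: N, bond orders sum to 1 (valence 3) → 2 H
  atom 9: C, bond orders sum to 3 (valence 4) → 1 H
  atom 10: C, bond orders sum to 4 (valence 4) → 0 H
  atom 11: O, bond orders sum to 2 (valence 2) → 0 H
  atom 12: C, bond orders sum to 1 (valence 4) → 3 H
Totals → C:7, H:9, N:3, O:2.
In Hill order: C7H9N3O2.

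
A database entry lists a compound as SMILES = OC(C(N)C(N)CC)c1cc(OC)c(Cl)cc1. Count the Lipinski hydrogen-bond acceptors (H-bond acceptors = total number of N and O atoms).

N atoms: 2; O atoms: 2.
Lipinski HBA = 2 + 2 = 4.

4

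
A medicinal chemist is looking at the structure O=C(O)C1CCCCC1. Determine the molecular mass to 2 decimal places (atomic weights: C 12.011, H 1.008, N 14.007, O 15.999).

128.17 g/mol

First, the molecular formula is C7H12O2 (counting implicit H from valence).
  C: 7 × 12.011 = 84.077
  H: 12 × 1.008 = 12.096
  O: 2 × 15.999 = 31.998
Sum: 7×12.011 + 12×1.008 + 2×15.999 = 128.171 → 128.17 g/mol.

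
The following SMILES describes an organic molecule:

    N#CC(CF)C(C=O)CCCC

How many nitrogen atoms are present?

Scan the SMILES for N atoms (remember two-letter symbols like Cl and Br are single atoms).
Nitrogen count: 1.

1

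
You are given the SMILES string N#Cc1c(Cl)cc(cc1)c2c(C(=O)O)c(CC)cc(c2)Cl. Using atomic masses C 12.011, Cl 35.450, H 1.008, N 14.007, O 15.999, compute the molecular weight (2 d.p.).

320.17 g/mol

First, the molecular formula is C16H11Cl2NO2 (counting implicit H from valence).
  C: 16 × 12.011 = 192.176
  Cl: 2 × 35.450 = 70.900
  H: 11 × 1.008 = 11.088
  N: 1 × 14.007 = 14.007
  O: 2 × 15.999 = 31.998
Sum: 16×12.011 + 2×35.450 + 11×1.008 + 1×14.007 + 2×15.999 = 320.169 → 320.17 g/mol.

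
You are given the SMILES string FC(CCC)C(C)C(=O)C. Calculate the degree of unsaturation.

Molecular formula: C8H15FO.
DoU = (2C + 2 + N − H − X) / 2, where X is the halogen count and O/S are ignored.
    = (2·8 + 2 + 0 − 15 − 1) / 2 = 2 / 2 = 1.

1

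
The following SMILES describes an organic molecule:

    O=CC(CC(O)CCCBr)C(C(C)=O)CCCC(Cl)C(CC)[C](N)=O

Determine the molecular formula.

Walk through each heavy atom and fill implicit hydrogens from standard valence (C 4, N 3, O 2, S 2, halogen 1):
  atom 1: O, bond orders sum to 2 (valence 2) → 0 H
  atom 2: C, bond orders sum to 3 (valence 4) → 1 H
  atom 3: C, bond orders sum to 3 (valence 4) → 1 H
  atom 4: C, bond orders sum to 2 (valence 4) → 2 H
  atom 5: C, bond orders sum to 3 (valence 4) → 1 H
  atom 6: O, bond orders sum to 1 (valence 2) → 1 H
  atom 7: C, bond orders sum to 2 (valence 4) → 2 H
  atom 8: C, bond orders sum to 2 (valence 4) → 2 H
  atom 9: C, bond orders sum to 2 (valence 4) → 2 H
  atom 10: Br (halogen, monovalent) → 0 H
  atom 11: C, bond orders sum to 3 (valence 4) → 1 H
  atom 12: C, bond orders sum to 4 (valence 4) → 0 H
  atom 13: C, bond orders sum to 1 (valence 4) → 3 H
  atom 14: O, bond orders sum to 2 (valence 2) → 0 H
  atom 15: C, bond orders sum to 2 (valence 4) → 2 H
  atom 16: C, bond orders sum to 2 (valence 4) → 2 H
  atom 17: C, bond orders sum to 2 (valence 4) → 2 H
  atom 18: C, bond orders sum to 3 (valence 4) → 1 H
  atom 19: Cl (halogen, monovalent) → 0 H
  atom 20: C, bond orders sum to 3 (valence 4) → 1 H
  atom 21: C, bond orders sum to 2 (valence 4) → 2 H
  atom 22: C, bond orders sum to 1 (valence 4) → 3 H
  atom 23: C with explicit H count 0
  atom 24: N, bond orders sum to 1 (valence 3) → 2 H
  atom 25: O, bond orders sum to 2 (valence 2) → 0 H
Totals → C:18, H:31, Br:1, Cl:1, N:1, O:4.
In Hill order: C18H31BrClNO4.

C18H31BrClNO4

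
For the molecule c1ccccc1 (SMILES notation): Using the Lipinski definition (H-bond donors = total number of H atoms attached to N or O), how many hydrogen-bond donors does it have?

Donors: find every N or O and count the H atoms it carries.
  (no N or O atoms present)
Lipinski HBD = 0.

0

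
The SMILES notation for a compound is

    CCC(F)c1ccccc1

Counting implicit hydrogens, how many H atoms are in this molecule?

11

Walk through each heavy atom and fill implicit hydrogens from standard valence (C 4, N 3, O 2, S 2, halogen 1); for lowercase aromatic atoms, an aromatic c carries 1 H when it has two neighbours and 0 H with three, and aromatic n carries 0 H:
  atom 1: C, bond orders sum to 1 (valence 4) → 3 H
  atom 2: C, bond orders sum to 2 (valence 4) → 2 H
  atom 3: C, bond orders sum to 3 (valence 4) → 1 H
  atom 4: F (halogen, monovalent) → 0 H
  atom 5: aromatic c, 3 neighbours → 0 H
  atom 6: aromatic c, 2 neighbours → 1 H
  atom 7: aromatic c, 2 neighbours → 1 H
  atom 8: aromatic c, 2 neighbours → 1 H
  atom 9: aromatic c, 2 neighbours → 1 H
  atom 10: aromatic c, 2 neighbours → 1 H
Total hydrogens: 11.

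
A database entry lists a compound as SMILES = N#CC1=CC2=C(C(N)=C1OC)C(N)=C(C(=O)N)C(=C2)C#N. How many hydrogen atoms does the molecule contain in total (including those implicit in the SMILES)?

Walk through each heavy atom and fill implicit hydrogens from standard valence (C 4, N 3, O 2, S 2, halogen 1):
  atom 1: N, bond orders sum to 3 (valence 3) → 0 H
  atom 2: C, bond orders sum to 4 (valence 4) → 0 H
  atom 3: C, bond orders sum to 4 (valence 4) → 0 H
  atom 4: C, bond orders sum to 3 (valence 4) → 1 H
  atom 5: C, bond orders sum to 4 (valence 4) → 0 H
  atom 6: C, bond orders sum to 4 (valence 4) → 0 H
  atom 7: C, bond orders sum to 4 (valence 4) → 0 H
  atom 8: N, bond orders sum to 1 (valence 3) → 2 H
  atom 9: C, bond orders sum to 4 (valence 4) → 0 H
  atom 10: O, bond orders sum to 2 (valence 2) → 0 H
  atom 11: C, bond orders sum to 1 (valence 4) → 3 H
  atom 12: C, bond orders sum to 4 (valence 4) → 0 H
  atom 13: N, bond orders sum to 1 (valence 3) → 2 H
  atom 14: C, bond orders sum to 4 (valence 4) → 0 H
  atom 15: C, bond orders sum to 4 (valence 4) → 0 H
  atom 16: O, bond orders sum to 2 (valence 2) → 0 H
  atom 17: N, bond orders sum to 1 (valence 3) → 2 H
  atom 18: C, bond orders sum to 4 (valence 4) → 0 H
  atom 19: C, bond orders sum to 3 (valence 4) → 1 H
  atom 20: C, bond orders sum to 4 (valence 4) → 0 H
  atom 21: N, bond orders sum to 3 (valence 3) → 0 H
Total hydrogens: 11.

11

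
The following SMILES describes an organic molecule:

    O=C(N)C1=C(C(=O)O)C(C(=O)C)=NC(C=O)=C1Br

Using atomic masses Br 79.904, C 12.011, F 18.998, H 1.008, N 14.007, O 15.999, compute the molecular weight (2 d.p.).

First, the molecular formula is C10H7BrN2O5 (counting implicit H from valence).
  Br: 1 × 79.904 = 79.904
  C: 10 × 12.011 = 120.110
  H: 7 × 1.008 = 7.056
  N: 2 × 14.007 = 28.014
  O: 5 × 15.999 = 79.995
Sum: 1×79.904 + 10×12.011 + 7×1.008 + 2×14.007 + 5×15.999 = 315.079 → 315.08 g/mol.

315.08 g/mol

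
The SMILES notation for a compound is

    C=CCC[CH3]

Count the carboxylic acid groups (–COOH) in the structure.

Scan the SMILES for the carboxylic acid motif — none present.
Groups that are present: 1 alkene.

0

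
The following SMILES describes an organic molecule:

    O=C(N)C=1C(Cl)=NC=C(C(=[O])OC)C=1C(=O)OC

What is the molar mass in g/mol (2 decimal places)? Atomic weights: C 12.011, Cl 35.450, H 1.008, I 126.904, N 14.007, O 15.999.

272.64 g/mol

First, the molecular formula is C10H9ClN2O5 (counting implicit H from valence).
  C: 10 × 12.011 = 120.110
  Cl: 1 × 35.450 = 35.450
  H: 9 × 1.008 = 9.072
  N: 2 × 14.007 = 28.014
  O: 5 × 15.999 = 79.995
Sum: 10×12.011 + 1×35.450 + 9×1.008 + 2×14.007 + 5×15.999 = 272.641 → 272.64 g/mol.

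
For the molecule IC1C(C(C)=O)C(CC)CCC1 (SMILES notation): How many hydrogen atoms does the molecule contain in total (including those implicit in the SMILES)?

Walk through each heavy atom and fill implicit hydrogens from standard valence (C 4, N 3, O 2, S 2, halogen 1):
  atom 1: I (halogen, monovalent) → 0 H
  atom 2: C, bond orders sum to 3 (valence 4) → 1 H
  atom 3: C, bond orders sum to 3 (valence 4) → 1 H
  atom 4: C, bond orders sum to 4 (valence 4) → 0 H
  atom 5: C, bond orders sum to 1 (valence 4) → 3 H
  atom 6: O, bond orders sum to 2 (valence 2) → 0 H
  atom 7: C, bond orders sum to 3 (valence 4) → 1 H
  atom 8: C, bond orders sum to 2 (valence 4) → 2 H
  atom 9: C, bond orders sum to 1 (valence 4) → 3 H
  atom 10: C, bond orders sum to 2 (valence 4) → 2 H
  atom 11: C, bond orders sum to 2 (valence 4) → 2 H
  atom 12: C, bond orders sum to 2 (valence 4) → 2 H
Total hydrogens: 17.

17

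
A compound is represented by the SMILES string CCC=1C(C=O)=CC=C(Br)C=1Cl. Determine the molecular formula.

Walk through each heavy atom and fill implicit hydrogens from standard valence (C 4, N 3, O 2, S 2, halogen 1):
  atom 1: C, bond orders sum to 1 (valence 4) → 3 H
  atom 2: C, bond orders sum to 2 (valence 4) → 2 H
  atom 3: C, bond orders sum to 4 (valence 4) → 0 H
  atom 4: C, bond orders sum to 4 (valence 4) → 0 H
  atom 5: C, bond orders sum to 3 (valence 4) → 1 H
  atom 6: O, bond orders sum to 2 (valence 2) → 0 H
  atom 7: C, bond orders sum to 3 (valence 4) → 1 H
  atom 8: C, bond orders sum to 3 (valence 4) → 1 H
  atom 9: C, bond orders sum to 4 (valence 4) → 0 H
  atom 10: Br (halogen, monovalent) → 0 H
  atom 11: C, bond orders sum to 4 (valence 4) → 0 H
  atom 12: Cl (halogen, monovalent) → 0 H
Totals → C:9, H:8, Br:1, Cl:1, O:1.

C9H8BrClO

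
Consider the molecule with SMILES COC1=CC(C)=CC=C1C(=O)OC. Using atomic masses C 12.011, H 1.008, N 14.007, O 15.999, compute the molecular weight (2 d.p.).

180.20 g/mol

First, the molecular formula is C10H12O3 (counting implicit H from valence).
  C: 10 × 12.011 = 120.110
  H: 12 × 1.008 = 12.096
  O: 3 × 15.999 = 47.997
Sum: 10×12.011 + 12×1.008 + 3×15.999 = 180.203 → 180.20 g/mol.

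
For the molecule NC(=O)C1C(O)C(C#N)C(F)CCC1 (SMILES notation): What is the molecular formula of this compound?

C9H13FN2O2

Walk through each heavy atom and fill implicit hydrogens from standard valence (C 4, N 3, O 2, S 2, halogen 1):
  atom 1: N, bond orders sum to 1 (valence 3) → 2 H
  atom 2: C, bond orders sum to 4 (valence 4) → 0 H
  atom 3: O, bond orders sum to 2 (valence 2) → 0 H
  atom 4: C, bond orders sum to 3 (valence 4) → 1 H
  atom 5: C, bond orders sum to 3 (valence 4) → 1 H
  atom 6: O, bond orders sum to 1 (valence 2) → 1 H
  atom 7: C, bond orders sum to 3 (valence 4) → 1 H
  atom 8: C, bond orders sum to 4 (valence 4) → 0 H
  atom 9: N, bond orders sum to 3 (valence 3) → 0 H
  atom 10: C, bond orders sum to 3 (valence 4) → 1 H
  atom 11: F (halogen, monovalent) → 0 H
  atom 12: C, bond orders sum to 2 (valence 4) → 2 H
  atom 13: C, bond orders sum to 2 (valence 4) → 2 H
  atom 14: C, bond orders sum to 2 (valence 4) → 2 H
Totals → C:9, H:13, F:1, N:2, O:2.
In Hill order: C9H13FN2O2.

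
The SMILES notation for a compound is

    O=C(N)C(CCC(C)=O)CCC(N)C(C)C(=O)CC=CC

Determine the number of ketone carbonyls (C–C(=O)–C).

2

The ketone motif appears at heavy-atom positions 7, 16 in the SMILES.
Other groups present: 1 alkene, 1 amide, 1 primary amine.
Ketone count: 2.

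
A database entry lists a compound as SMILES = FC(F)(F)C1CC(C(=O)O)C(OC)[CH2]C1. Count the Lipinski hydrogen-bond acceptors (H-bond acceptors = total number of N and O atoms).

3

N atoms: 0; O atoms: 3.
Lipinski HBA = 0 + 3 = 3.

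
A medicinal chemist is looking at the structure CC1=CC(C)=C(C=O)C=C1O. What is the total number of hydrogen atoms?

10

Walk through each heavy atom and fill implicit hydrogens from standard valence (C 4, N 3, O 2, S 2, halogen 1):
  atom 1: C, bond orders sum to 1 (valence 4) → 3 H
  atom 2: C, bond orders sum to 4 (valence 4) → 0 H
  atom 3: C, bond orders sum to 3 (valence 4) → 1 H
  atom 4: C, bond orders sum to 4 (valence 4) → 0 H
  atom 5: C, bond orders sum to 1 (valence 4) → 3 H
  atom 6: C, bond orders sum to 4 (valence 4) → 0 H
  atom 7: C, bond orders sum to 3 (valence 4) → 1 H
  atom 8: O, bond orders sum to 2 (valence 2) → 0 H
  atom 9: C, bond orders sum to 3 (valence 4) → 1 H
  atom 10: C, bond orders sum to 4 (valence 4) → 0 H
  atom 11: O, bond orders sum to 1 (valence 2) → 1 H
Total hydrogens: 10.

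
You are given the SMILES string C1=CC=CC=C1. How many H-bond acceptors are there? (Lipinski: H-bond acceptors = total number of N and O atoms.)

N atoms: 0; O atoms: 0.
Lipinski HBA = 0 + 0 = 0.

0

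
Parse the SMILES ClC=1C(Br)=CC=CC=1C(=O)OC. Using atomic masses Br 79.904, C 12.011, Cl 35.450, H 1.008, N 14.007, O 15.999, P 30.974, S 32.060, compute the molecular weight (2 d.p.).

First, the molecular formula is C8H6BrClO2 (counting implicit H from valence).
  Br: 1 × 79.904 = 79.904
  C: 8 × 12.011 = 96.088
  Cl: 1 × 35.450 = 35.450
  H: 6 × 1.008 = 6.048
  O: 2 × 15.999 = 31.998
Sum: 1×79.904 + 8×12.011 + 1×35.450 + 6×1.008 + 2×15.999 = 249.488 → 249.49 g/mol.

249.49 g/mol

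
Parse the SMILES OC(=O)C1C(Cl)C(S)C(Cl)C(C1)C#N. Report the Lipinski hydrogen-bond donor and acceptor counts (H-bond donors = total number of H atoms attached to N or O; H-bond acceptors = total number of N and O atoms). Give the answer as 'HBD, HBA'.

1, 3

Donors: find every N or O and count the H atoms it carries.
  atom 1 (O): bond orders sum to 1 → 1 H
  atom 3 (O): bond orders sum to 2 → 0 H
  atom 14 (N): bond orders sum to 3 → 0 H
Lipinski HBD = 1.
Acceptors: N atoms = 1, O atoms = 2 → HBA = 3.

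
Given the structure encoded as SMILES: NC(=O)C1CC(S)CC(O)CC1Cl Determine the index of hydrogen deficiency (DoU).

2

Degree of unsaturation = (number of rings) + (number of π bonds).
Ring closures in the SMILES: 1.
π bonds: 1 double bond (each 1 DoU) → 1 DoU from unsaturation.
Total DoU = 1 + 1 = 2.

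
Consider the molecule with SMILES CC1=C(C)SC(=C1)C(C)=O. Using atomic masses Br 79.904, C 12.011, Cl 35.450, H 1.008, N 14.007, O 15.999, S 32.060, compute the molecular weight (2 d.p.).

154.23 g/mol

First, the molecular formula is C8H10OS (counting implicit H from valence).
  C: 8 × 12.011 = 96.088
  H: 10 × 1.008 = 10.080
  O: 1 × 15.999 = 15.999
  S: 1 × 32.060 = 32.060
Sum: 8×12.011 + 10×1.008 + 1×15.999 + 1×32.060 = 154.227 → 154.23 g/mol.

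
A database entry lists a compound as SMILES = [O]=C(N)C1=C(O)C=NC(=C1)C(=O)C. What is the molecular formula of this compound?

C8H8N2O3

Walk through each heavy atom and fill implicit hydrogens from standard valence (C 4, N 3, O 2, S 2, halogen 1):
  atom 1: O with explicit H count 0
  atom 2: C, bond orders sum to 4 (valence 4) → 0 H
  atom 3: N, bond orders sum to 1 (valence 3) → 2 H
  atom 4: C, bond orders sum to 4 (valence 4) → 0 H
  atom 5: C, bond orders sum to 4 (valence 4) → 0 H
  atom 6: O, bond orders sum to 1 (valence 2) → 1 H
  atom 7: C, bond orders sum to 3 (valence 4) → 1 H
  atom 8: N, bond orders sum to 3 (valence 3) → 0 H
  atom 9: C, bond orders sum to 4 (valence 4) → 0 H
  atom 10: C, bond orders sum to 3 (valence 4) → 1 H
  atom 11: C, bond orders sum to 4 (valence 4) → 0 H
  atom 12: O, bond orders sum to 2 (valence 2) → 0 H
  atom 13: C, bond orders sum to 1 (valence 4) → 3 H
Totals → C:8, H:8, N:2, O:3.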